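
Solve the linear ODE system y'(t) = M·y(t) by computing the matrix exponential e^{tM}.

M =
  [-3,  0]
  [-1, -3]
e^{tM} =
  [exp(-3*t), 0]
  [-t*exp(-3*t), exp(-3*t)]

Strategy: write M = P · J · P⁻¹ where J is a Jordan canonical form, so e^{tM} = P · e^{tJ} · P⁻¹, and e^{tJ} can be computed block-by-block.

M has Jordan form
J =
  [-3,  1]
  [ 0, -3]
(up to reordering of blocks).

Per-block formulas:
  For a 2×2 Jordan block J_2(-3): exp(t · J_2(-3)) = e^(-3t)·(I + t·N), where N is the 2×2 nilpotent shift.

After assembling e^{tJ} and conjugating by P, we get:

e^{tM} =
  [exp(-3*t), 0]
  [-t*exp(-3*t), exp(-3*t)]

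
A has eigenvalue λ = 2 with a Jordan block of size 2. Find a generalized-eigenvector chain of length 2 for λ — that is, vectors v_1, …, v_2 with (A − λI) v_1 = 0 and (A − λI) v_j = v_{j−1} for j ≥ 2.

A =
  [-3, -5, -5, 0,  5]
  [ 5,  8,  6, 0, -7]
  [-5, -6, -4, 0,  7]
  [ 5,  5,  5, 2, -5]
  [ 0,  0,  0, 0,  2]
A Jordan chain for λ = 2 of length 2:
v_1 = (0, -1, 1, 0, 0)ᵀ
v_2 = (1, -1, 0, 0, 0)ᵀ

Let N = A − (2)·I. We want v_2 with N^2 v_2 = 0 but N^1 v_2 ≠ 0; then v_{j-1} := N · v_j for j = 2, …, 2.

Pick v_2 = (1, -1, 0, 0, 0)ᵀ.
Then v_1 = N · v_2 = (0, -1, 1, 0, 0)ᵀ.

Sanity check: (A − (2)·I) v_1 = (0, 0, 0, 0, 0)ᵀ = 0. ✓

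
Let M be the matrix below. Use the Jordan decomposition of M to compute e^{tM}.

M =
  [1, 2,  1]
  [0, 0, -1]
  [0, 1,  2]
e^{tM} =
  [exp(t), -t^2*exp(t)/2 + 2*t*exp(t), -t^2*exp(t)/2 + t*exp(t)]
  [0, -t*exp(t) + exp(t), -t*exp(t)]
  [0, t*exp(t), t*exp(t) + exp(t)]

Strategy: write M = P · J · P⁻¹ where J is a Jordan canonical form, so e^{tM} = P · e^{tJ} · P⁻¹, and e^{tJ} can be computed block-by-block.

M has Jordan form
J =
  [1, 1, 0]
  [0, 1, 1]
  [0, 0, 1]
(up to reordering of blocks).

Per-block formulas:
  For a 3×3 Jordan block J_3(1): exp(t · J_3(1)) = e^(1t)·(I + t·N + (t^2/2)·N^2), where N is the 3×3 nilpotent shift.

After assembling e^{tJ} and conjugating by P, we get:

e^{tM} =
  [exp(t), -t^2*exp(t)/2 + 2*t*exp(t), -t^2*exp(t)/2 + t*exp(t)]
  [0, -t*exp(t) + exp(t), -t*exp(t)]
  [0, t*exp(t), t*exp(t) + exp(t)]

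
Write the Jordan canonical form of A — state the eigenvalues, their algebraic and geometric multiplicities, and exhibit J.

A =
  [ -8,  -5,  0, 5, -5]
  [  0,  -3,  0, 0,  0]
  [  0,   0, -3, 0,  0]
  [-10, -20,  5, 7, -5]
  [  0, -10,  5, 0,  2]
J_1(-3) ⊕ J_1(-3) ⊕ J_1(-3) ⊕ J_1(2) ⊕ J_1(2)

The characteristic polynomial is
  det(x·I − A) = x^5 + 5*x^4 - 5*x^3 - 45*x^2 + 108 = (x - 2)^2*(x + 3)^3

Eigenvalues and multiplicities (the geometric multiplicity of λ is n − rank(A − λI), which equals the number of Jordan blocks for λ):
  λ = -3: algebraic multiplicity = 3, geometric multiplicity = 3
  λ = 2: algebraic multiplicity = 2, geometric multiplicity = 2

Determining the block sizes for each eigenvalue:
  λ = -3: gm = am = 3, so every block has size 1 → block sizes [1, 1, 1]
  λ = 2: gm = am = 2, so every block has size 1 → block sizes [1, 1]

Assembling the blocks gives a Jordan form
J =
  [-3,  0,  0, 0, 0]
  [ 0, -3,  0, 0, 0]
  [ 0,  0, -3, 0, 0]
  [ 0,  0,  0, 2, 0]
  [ 0,  0,  0, 0, 2]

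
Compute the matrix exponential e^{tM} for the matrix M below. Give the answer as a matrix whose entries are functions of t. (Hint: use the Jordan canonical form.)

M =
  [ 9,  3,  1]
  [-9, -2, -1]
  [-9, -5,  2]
e^{tM} =
  [6*t*exp(3*t) + exp(3*t), -t^2*exp(3*t) + 3*t*exp(3*t), t^2*exp(3*t) + t*exp(3*t)]
  [-9*t*exp(3*t), 3*t^2*exp(3*t)/2 - 5*t*exp(3*t) + exp(3*t), -3*t^2*exp(3*t)/2 - t*exp(3*t)]
  [-9*t*exp(3*t), 3*t^2*exp(3*t)/2 - 5*t*exp(3*t), -3*t^2*exp(3*t)/2 - t*exp(3*t) + exp(3*t)]

Strategy: write M = P · J · P⁻¹ where J is a Jordan canonical form, so e^{tM} = P · e^{tJ} · P⁻¹, and e^{tJ} can be computed block-by-block.

M has Jordan form
J =
  [3, 1, 0]
  [0, 3, 1]
  [0, 0, 3]
(up to reordering of blocks).

Per-block formulas:
  For a 3×3 Jordan block J_3(3): exp(t · J_3(3)) = e^(3t)·(I + t·N + (t^2/2)·N^2), where N is the 3×3 nilpotent shift.

After assembling e^{tJ} and conjugating by P, we get:

e^{tM} =
  [6*t*exp(3*t) + exp(3*t), -t^2*exp(3*t) + 3*t*exp(3*t), t^2*exp(3*t) + t*exp(3*t)]
  [-9*t*exp(3*t), 3*t^2*exp(3*t)/2 - 5*t*exp(3*t) + exp(3*t), -3*t^2*exp(3*t)/2 - t*exp(3*t)]
  [-9*t*exp(3*t), 3*t^2*exp(3*t)/2 - 5*t*exp(3*t), -3*t^2*exp(3*t)/2 - t*exp(3*t) + exp(3*t)]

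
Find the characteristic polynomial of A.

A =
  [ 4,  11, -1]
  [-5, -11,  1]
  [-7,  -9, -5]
x^3 + 12*x^2 + 48*x + 64

Expanding det(x·I − A) (e.g. by cofactor expansion or by noting that A is similar to its Jordan form J, which has the same characteristic polynomial as A) gives
  χ_A(x) = x^3 + 12*x^2 + 48*x + 64
which factors as (x + 4)^3. The eigenvalues (with algebraic multiplicities) are λ = -4 with multiplicity 3.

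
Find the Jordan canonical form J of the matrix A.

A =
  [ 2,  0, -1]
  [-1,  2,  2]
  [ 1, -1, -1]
J_3(1)

The characteristic polynomial is
  det(x·I − A) = x^3 - 3*x^2 + 3*x - 1 = (x - 1)^3

Eigenvalues and multiplicities (the geometric multiplicity of λ is n − rank(A − λI), which equals the number of Jordan blocks for λ):
  λ = 1: algebraic multiplicity = 3, geometric multiplicity = 1

Determining the block sizes for each eigenvalue:
  λ = 1: one block (gm = 1), so the single block has size am = 3 → block sizes [3]

Assembling the blocks gives a Jordan form
J =
  [1, 1, 0]
  [0, 1, 1]
  [0, 0, 1]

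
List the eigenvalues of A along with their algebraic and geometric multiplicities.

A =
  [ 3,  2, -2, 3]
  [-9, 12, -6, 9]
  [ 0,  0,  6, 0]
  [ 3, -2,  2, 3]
λ = 6: alg = 4, geom = 3

Step 1 — factor the characteristic polynomial to read off the algebraic multiplicities:
  χ_A(x) = (x - 6)^4

Step 2 — compute geometric multiplicities via the rank-nullity identity g(λ) = n − rank(A − λI):
  rank(A − (6)·I) = 1, so dim ker(A − (6)·I) = n − 1 = 3

Summary:
  λ = 6: algebraic multiplicity = 4, geometric multiplicity = 3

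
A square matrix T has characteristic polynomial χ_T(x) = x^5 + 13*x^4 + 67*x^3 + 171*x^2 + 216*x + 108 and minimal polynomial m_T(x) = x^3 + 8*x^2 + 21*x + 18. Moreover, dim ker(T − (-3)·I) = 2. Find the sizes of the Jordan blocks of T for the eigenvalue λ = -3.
Block sizes for λ = -3: [2, 1]

Step 1 — from the characteristic polynomial, algebraic multiplicity of λ = -3 is 3. From dim ker(T − (-3)·I) = 2, there are exactly 2 Jordan blocks for λ = -3.
Step 2 — from the minimal polynomial, the factor (x + 3)^2 tells us the largest block for λ = -3 has size 2.
Step 3 — with total size 3, 2 blocks, and largest block 2, the block sizes (in nonincreasing order) are [2, 1].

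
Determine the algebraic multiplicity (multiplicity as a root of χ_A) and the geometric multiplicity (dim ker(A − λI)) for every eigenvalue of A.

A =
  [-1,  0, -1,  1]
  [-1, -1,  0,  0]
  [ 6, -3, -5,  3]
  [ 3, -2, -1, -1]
λ = -2: alg = 4, geom = 2

Step 1 — factor the characteristic polynomial to read off the algebraic multiplicities:
  χ_A(x) = (x + 2)^4

Step 2 — compute geometric multiplicities via the rank-nullity identity g(λ) = n − rank(A − λI):
  rank(A − (-2)·I) = 2, so dim ker(A − (-2)·I) = n − 2 = 2

Summary:
  λ = -2: algebraic multiplicity = 4, geometric multiplicity = 2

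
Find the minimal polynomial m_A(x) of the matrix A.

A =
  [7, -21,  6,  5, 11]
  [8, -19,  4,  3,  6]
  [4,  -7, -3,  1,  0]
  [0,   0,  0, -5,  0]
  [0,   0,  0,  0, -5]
x^3 + 15*x^2 + 75*x + 125

The characteristic polynomial is χ_A(x) = (x + 5)^5, so the eigenvalues are known. The minimal polynomial is
  m_A(x) = Π_λ (x − λ)^{k_λ}
where k_λ is the size of the *largest* Jordan block for λ (equivalently, the smallest k with (A − λI)^k v = 0 for every generalised eigenvector v of λ).

  λ = -5: largest Jordan block has size 3, contributing (x + 5)^3

So m_A(x) = (x + 5)^3 = x^3 + 15*x^2 + 75*x + 125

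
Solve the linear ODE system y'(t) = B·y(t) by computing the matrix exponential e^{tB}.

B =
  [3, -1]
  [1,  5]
e^{tB} =
  [-t*exp(4*t) + exp(4*t), -t*exp(4*t)]
  [t*exp(4*t), t*exp(4*t) + exp(4*t)]

Strategy: write B = P · J · P⁻¹ where J is a Jordan canonical form, so e^{tB} = P · e^{tJ} · P⁻¹, and e^{tJ} can be computed block-by-block.

B has Jordan form
J =
  [4, 1]
  [0, 4]
(up to reordering of blocks).

Per-block formulas:
  For a 2×2 Jordan block J_2(4): exp(t · J_2(4)) = e^(4t)·(I + t·N), where N is the 2×2 nilpotent shift.

After assembling e^{tJ} and conjugating by P, we get:

e^{tB} =
  [-t*exp(4*t) + exp(4*t), -t*exp(4*t)]
  [t*exp(4*t), t*exp(4*t) + exp(4*t)]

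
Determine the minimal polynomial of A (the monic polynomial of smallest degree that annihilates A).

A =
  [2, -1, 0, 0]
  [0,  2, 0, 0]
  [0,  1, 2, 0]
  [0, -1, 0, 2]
x^2 - 4*x + 4

The characteristic polynomial is χ_A(x) = (x - 2)^4, so the eigenvalues are known. The minimal polynomial is
  m_A(x) = Π_λ (x − λ)^{k_λ}
where k_λ is the size of the *largest* Jordan block for λ (equivalently, the smallest k with (A − λI)^k v = 0 for every generalised eigenvector v of λ).

  λ = 2: largest Jordan block has size 2, contributing (x − 2)^2

So m_A(x) = (x - 2)^2 = x^2 - 4*x + 4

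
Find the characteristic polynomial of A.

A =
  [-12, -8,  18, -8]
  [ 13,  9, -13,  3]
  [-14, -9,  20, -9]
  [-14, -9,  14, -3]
x^4 - 14*x^3 + 61*x^2 - 84*x + 36

Expanding det(x·I − A) (e.g. by cofactor expansion or by noting that A is similar to its Jordan form J, which has the same characteristic polynomial as A) gives
  χ_A(x) = x^4 - 14*x^3 + 61*x^2 - 84*x + 36
which factors as (x - 6)^2*(x - 1)^2. The eigenvalues (with algebraic multiplicities) are λ = 1 with multiplicity 2, λ = 6 with multiplicity 2.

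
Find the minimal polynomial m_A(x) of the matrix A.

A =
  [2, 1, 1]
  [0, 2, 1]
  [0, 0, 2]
x^3 - 6*x^2 + 12*x - 8

The characteristic polynomial is χ_A(x) = (x - 2)^3, so the eigenvalues are known. The minimal polynomial is
  m_A(x) = Π_λ (x − λ)^{k_λ}
where k_λ is the size of the *largest* Jordan block for λ (equivalently, the smallest k with (A − λI)^k v = 0 for every generalised eigenvector v of λ).

  λ = 2: largest Jordan block has size 3, contributing (x − 2)^3

So m_A(x) = (x - 2)^3 = x^3 - 6*x^2 + 12*x - 8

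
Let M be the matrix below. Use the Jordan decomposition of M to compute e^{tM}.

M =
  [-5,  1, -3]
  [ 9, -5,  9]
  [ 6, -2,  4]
e^{tM} =
  [-3*t*exp(-2*t) + exp(-2*t), t*exp(-2*t), -3*t*exp(-2*t)]
  [9*t*exp(-2*t), -3*t*exp(-2*t) + exp(-2*t), 9*t*exp(-2*t)]
  [6*t*exp(-2*t), -2*t*exp(-2*t), 6*t*exp(-2*t) + exp(-2*t)]

Strategy: write M = P · J · P⁻¹ where J is a Jordan canonical form, so e^{tM} = P · e^{tJ} · P⁻¹, and e^{tJ} can be computed block-by-block.

M has Jordan form
J =
  [-2,  1,  0]
  [ 0, -2,  0]
  [ 0,  0, -2]
(up to reordering of blocks).

Per-block formulas:
  For a 1×1 block at λ = -2: exp(t · [-2]) = [e^(-2t)].
  For a 2×2 Jordan block J_2(-2): exp(t · J_2(-2)) = e^(-2t)·(I + t·N), where N is the 2×2 nilpotent shift.

After assembling e^{tJ} and conjugating by P, we get:

e^{tM} =
  [-3*t*exp(-2*t) + exp(-2*t), t*exp(-2*t), -3*t*exp(-2*t)]
  [9*t*exp(-2*t), -3*t*exp(-2*t) + exp(-2*t), 9*t*exp(-2*t)]
  [6*t*exp(-2*t), -2*t*exp(-2*t), 6*t*exp(-2*t) + exp(-2*t)]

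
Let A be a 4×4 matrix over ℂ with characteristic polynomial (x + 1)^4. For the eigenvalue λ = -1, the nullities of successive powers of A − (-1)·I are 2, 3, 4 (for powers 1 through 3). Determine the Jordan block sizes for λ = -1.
Block sizes for λ = -1: [3, 1]

From the dimensions of kernels of powers, the number of Jordan blocks of size at least j is d_j − d_{j−1} where d_j = dim ker(N^j) (with d_0 = 0). Computing the differences gives [2, 1, 1].
The number of blocks of size exactly k is (#blocks of size ≥ k) − (#blocks of size ≥ k + 1), so the partition is: 1 block(s) of size 1, 1 block(s) of size 3.
In nonincreasing order the block sizes are [3, 1].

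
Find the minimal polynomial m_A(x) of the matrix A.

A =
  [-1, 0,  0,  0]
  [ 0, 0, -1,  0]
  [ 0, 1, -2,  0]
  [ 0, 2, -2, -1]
x^2 + 2*x + 1

The characteristic polynomial is χ_A(x) = (x + 1)^4, so the eigenvalues are known. The minimal polynomial is
  m_A(x) = Π_λ (x − λ)^{k_λ}
where k_λ is the size of the *largest* Jordan block for λ (equivalently, the smallest k with (A − λI)^k v = 0 for every generalised eigenvector v of λ).

  λ = -1: largest Jordan block has size 2, contributing (x + 1)^2

So m_A(x) = (x + 1)^2 = x^2 + 2*x + 1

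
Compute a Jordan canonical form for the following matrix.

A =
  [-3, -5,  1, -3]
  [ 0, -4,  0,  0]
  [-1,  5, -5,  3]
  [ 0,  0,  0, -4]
J_2(-4) ⊕ J_1(-4) ⊕ J_1(-4)

The characteristic polynomial is
  det(x·I − A) = x^4 + 16*x^3 + 96*x^2 + 256*x + 256 = (x + 4)^4

Eigenvalues and multiplicities (the geometric multiplicity of λ is n − rank(A − λI), which equals the number of Jordan blocks for λ):
  λ = -4: algebraic multiplicity = 4, geometric multiplicity = 3

Determining the block sizes for each eigenvalue:
  λ = -4: 3 blocks summing to 4 forces exactly one block of size 2 and the rest size 1 → block sizes [2, 1, 1]

Assembling the blocks gives a Jordan form
J =
  [-4,  1,  0,  0]
  [ 0, -4,  0,  0]
  [ 0,  0, -4,  0]
  [ 0,  0,  0, -4]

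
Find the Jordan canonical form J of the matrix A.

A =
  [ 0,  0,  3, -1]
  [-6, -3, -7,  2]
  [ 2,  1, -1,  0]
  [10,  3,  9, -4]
J_2(-2) ⊕ J_2(-2)

The characteristic polynomial is
  det(x·I − A) = x^4 + 8*x^3 + 24*x^2 + 32*x + 16 = (x + 2)^4

Eigenvalues and multiplicities (the geometric multiplicity of λ is n − rank(A − λI), which equals the number of Jordan blocks for λ):
  λ = -2: algebraic multiplicity = 4, geometric multiplicity = 2

Determining the block sizes for each eigenvalue:
  λ = -2: with am = 4 and gm = 2, the partition is not yet determined (e.g. several partitions of 4 into 2 parts exist). Let N = A − (-2)·I. Computing rank(N^1) = 2, rank(N^2) = 0; the number of blocks of size ≥ j is rank(N^{j−1}) − rank(N^j), giving [2, 2]. So we have 2 block(s) of size 2 → block sizes [2, 2]

Assembling the blocks gives a Jordan form
J =
  [-2,  1,  0,  0]
  [ 0, -2,  0,  0]
  [ 0,  0, -2,  1]
  [ 0,  0,  0, -2]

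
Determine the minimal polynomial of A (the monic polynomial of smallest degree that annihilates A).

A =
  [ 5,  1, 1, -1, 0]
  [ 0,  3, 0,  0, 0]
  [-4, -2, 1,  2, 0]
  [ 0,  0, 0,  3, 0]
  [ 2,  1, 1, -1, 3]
x^2 - 6*x + 9

The characteristic polynomial is χ_A(x) = (x - 3)^5, so the eigenvalues are known. The minimal polynomial is
  m_A(x) = Π_λ (x − λ)^{k_λ}
where k_λ is the size of the *largest* Jordan block for λ (equivalently, the smallest k with (A − λI)^k v = 0 for every generalised eigenvector v of λ).

  λ = 3: largest Jordan block has size 2, contributing (x − 3)^2

So m_A(x) = (x - 3)^2 = x^2 - 6*x + 9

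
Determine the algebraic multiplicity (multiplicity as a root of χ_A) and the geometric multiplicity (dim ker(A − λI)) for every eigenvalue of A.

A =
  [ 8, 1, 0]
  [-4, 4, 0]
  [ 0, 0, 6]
λ = 6: alg = 3, geom = 2

Step 1 — factor the characteristic polynomial to read off the algebraic multiplicities:
  χ_A(x) = (x - 6)^3

Step 2 — compute geometric multiplicities via the rank-nullity identity g(λ) = n − rank(A − λI):
  rank(A − (6)·I) = 1, so dim ker(A − (6)·I) = n − 1 = 2

Summary:
  λ = 6: algebraic multiplicity = 3, geometric multiplicity = 2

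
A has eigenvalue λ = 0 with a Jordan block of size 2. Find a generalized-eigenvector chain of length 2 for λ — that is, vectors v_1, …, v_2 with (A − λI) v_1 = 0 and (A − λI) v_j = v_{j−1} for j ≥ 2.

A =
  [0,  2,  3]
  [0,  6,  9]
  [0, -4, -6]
A Jordan chain for λ = 0 of length 2:
v_1 = (2, 6, -4)ᵀ
v_2 = (0, 1, 0)ᵀ

Let N = A − (0)·I. We want v_2 with N^2 v_2 = 0 but N^1 v_2 ≠ 0; then v_{j-1} := N · v_j for j = 2, …, 2.

Pick v_2 = (0, 1, 0)ᵀ.
Then v_1 = N · v_2 = (2, 6, -4)ᵀ.

Sanity check: (A − (0)·I) v_1 = (0, 0, 0)ᵀ = 0. ✓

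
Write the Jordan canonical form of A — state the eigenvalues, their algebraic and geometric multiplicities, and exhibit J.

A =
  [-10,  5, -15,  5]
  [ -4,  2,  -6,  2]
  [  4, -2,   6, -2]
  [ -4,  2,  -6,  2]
J_2(0) ⊕ J_1(0) ⊕ J_1(0)

The characteristic polynomial is
  det(x·I − A) = x^4

Eigenvalues and multiplicities (the geometric multiplicity of λ is n − rank(A − λI), which equals the number of Jordan blocks for λ):
  λ = 0: algebraic multiplicity = 4, geometric multiplicity = 3

Determining the block sizes for each eigenvalue:
  λ = 0: 3 blocks summing to 4 forces exactly one block of size 2 and the rest size 1 → block sizes [2, 1, 1]

Assembling the blocks gives a Jordan form
J =
  [0, 1, 0, 0]
  [0, 0, 0, 0]
  [0, 0, 0, 0]
  [0, 0, 0, 0]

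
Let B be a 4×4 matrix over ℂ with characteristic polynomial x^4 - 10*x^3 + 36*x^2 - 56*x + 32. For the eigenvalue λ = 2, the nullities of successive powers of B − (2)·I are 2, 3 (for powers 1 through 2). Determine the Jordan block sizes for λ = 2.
Block sizes for λ = 2: [2, 1]

From the dimensions of kernels of powers, the number of Jordan blocks of size at least j is d_j − d_{j−1} where d_j = dim ker(N^j) (with d_0 = 0). Computing the differences gives [2, 1].
The number of blocks of size exactly k is (#blocks of size ≥ k) − (#blocks of size ≥ k + 1), so the partition is: 1 block(s) of size 1, 1 block(s) of size 2.
In nonincreasing order the block sizes are [2, 1].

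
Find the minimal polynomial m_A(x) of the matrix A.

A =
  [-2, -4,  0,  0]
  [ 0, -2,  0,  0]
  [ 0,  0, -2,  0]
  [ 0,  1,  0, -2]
x^2 + 4*x + 4

The characteristic polynomial is χ_A(x) = (x + 2)^4, so the eigenvalues are known. The minimal polynomial is
  m_A(x) = Π_λ (x − λ)^{k_λ}
where k_λ is the size of the *largest* Jordan block for λ (equivalently, the smallest k with (A − λI)^k v = 0 for every generalised eigenvector v of λ).

  λ = -2: largest Jordan block has size 2, contributing (x + 2)^2

So m_A(x) = (x + 2)^2 = x^2 + 4*x + 4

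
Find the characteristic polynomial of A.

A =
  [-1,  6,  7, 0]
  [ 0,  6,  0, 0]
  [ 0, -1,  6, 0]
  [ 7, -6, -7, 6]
x^4 - 17*x^3 + 90*x^2 - 108*x - 216

Expanding det(x·I − A) (e.g. by cofactor expansion or by noting that A is similar to its Jordan form J, which has the same characteristic polynomial as A) gives
  χ_A(x) = x^4 - 17*x^3 + 90*x^2 - 108*x - 216
which factors as (x - 6)^3*(x + 1). The eigenvalues (with algebraic multiplicities) are λ = -1 with multiplicity 1, λ = 6 with multiplicity 3.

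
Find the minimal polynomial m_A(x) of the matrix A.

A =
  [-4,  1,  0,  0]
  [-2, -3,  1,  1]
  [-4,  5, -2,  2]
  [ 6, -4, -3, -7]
x^3 + 12*x^2 + 48*x + 64

The characteristic polynomial is χ_A(x) = (x + 4)^4, so the eigenvalues are known. The minimal polynomial is
  m_A(x) = Π_λ (x − λ)^{k_λ}
where k_λ is the size of the *largest* Jordan block for λ (equivalently, the smallest k with (A − λI)^k v = 0 for every generalised eigenvector v of λ).

  λ = -4: largest Jordan block has size 3, contributing (x + 4)^3

So m_A(x) = (x + 4)^3 = x^3 + 12*x^2 + 48*x + 64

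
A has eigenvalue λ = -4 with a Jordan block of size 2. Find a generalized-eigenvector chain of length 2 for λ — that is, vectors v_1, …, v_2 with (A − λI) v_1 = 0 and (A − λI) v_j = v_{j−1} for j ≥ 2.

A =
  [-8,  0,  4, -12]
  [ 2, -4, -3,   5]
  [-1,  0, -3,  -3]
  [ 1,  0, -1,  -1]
A Jordan chain for λ = -4 of length 2:
v_1 = (-4, 2, -1, 1)ᵀ
v_2 = (1, 0, 0, 0)ᵀ

Let N = A − (-4)·I. We want v_2 with N^2 v_2 = 0 but N^1 v_2 ≠ 0; then v_{j-1} := N · v_j for j = 2, …, 2.

Pick v_2 = (1, 0, 0, 0)ᵀ.
Then v_1 = N · v_2 = (-4, 2, -1, 1)ᵀ.

Sanity check: (A − (-4)·I) v_1 = (0, 0, 0, 0)ᵀ = 0. ✓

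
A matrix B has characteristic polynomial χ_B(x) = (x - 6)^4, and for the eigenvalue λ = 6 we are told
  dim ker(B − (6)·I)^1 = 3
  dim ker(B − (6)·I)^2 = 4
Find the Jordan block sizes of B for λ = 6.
Block sizes for λ = 6: [2, 1, 1]

From the dimensions of kernels of powers, the number of Jordan blocks of size at least j is d_j − d_{j−1} where d_j = dim ker(N^j) (with d_0 = 0). Computing the differences gives [3, 1].
The number of blocks of size exactly k is (#blocks of size ≥ k) − (#blocks of size ≥ k + 1), so the partition is: 2 block(s) of size 1, 1 block(s) of size 2.
In nonincreasing order the block sizes are [2, 1, 1].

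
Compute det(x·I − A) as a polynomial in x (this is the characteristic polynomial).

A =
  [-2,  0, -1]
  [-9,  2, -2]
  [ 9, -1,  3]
x^3 - 3*x^2 + 3*x - 1

Expanding det(x·I − A) (e.g. by cofactor expansion or by noting that A is similar to its Jordan form J, which has the same characteristic polynomial as A) gives
  χ_A(x) = x^3 - 3*x^2 + 3*x - 1
which factors as (x - 1)^3. The eigenvalues (with algebraic multiplicities) are λ = 1 with multiplicity 3.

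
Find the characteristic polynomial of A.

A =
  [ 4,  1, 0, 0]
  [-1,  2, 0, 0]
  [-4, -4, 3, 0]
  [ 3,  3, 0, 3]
x^4 - 12*x^3 + 54*x^2 - 108*x + 81

Expanding det(x·I − A) (e.g. by cofactor expansion or by noting that A is similar to its Jordan form J, which has the same characteristic polynomial as A) gives
  χ_A(x) = x^4 - 12*x^3 + 54*x^2 - 108*x + 81
which factors as (x - 3)^4. The eigenvalues (with algebraic multiplicities) are λ = 3 with multiplicity 4.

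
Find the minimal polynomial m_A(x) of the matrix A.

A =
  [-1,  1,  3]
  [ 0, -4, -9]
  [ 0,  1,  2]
x^2 + 2*x + 1

The characteristic polynomial is χ_A(x) = (x + 1)^3, so the eigenvalues are known. The minimal polynomial is
  m_A(x) = Π_λ (x − λ)^{k_λ}
where k_λ is the size of the *largest* Jordan block for λ (equivalently, the smallest k with (A − λI)^k v = 0 for every generalised eigenvector v of λ).

  λ = -1: largest Jordan block has size 2, contributing (x + 1)^2

So m_A(x) = (x + 1)^2 = x^2 + 2*x + 1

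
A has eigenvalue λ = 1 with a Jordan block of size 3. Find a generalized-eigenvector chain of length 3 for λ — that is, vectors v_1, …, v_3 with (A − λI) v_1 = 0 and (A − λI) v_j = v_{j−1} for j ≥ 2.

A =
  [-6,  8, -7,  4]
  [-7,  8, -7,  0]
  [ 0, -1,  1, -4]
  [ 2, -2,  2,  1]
A Jordan chain for λ = 1 of length 3:
v_1 = (1, 0, -1, 0)ᵀ
v_2 = (-7, -7, 0, 2)ᵀ
v_3 = (1, 0, 0, 0)ᵀ

Let N = A − (1)·I. We want v_3 with N^3 v_3 = 0 but N^2 v_3 ≠ 0; then v_{j-1} := N · v_j for j = 3, …, 2.

Pick v_3 = (1, 0, 0, 0)ᵀ.
Then v_2 = N · v_3 = (-7, -7, 0, 2)ᵀ.
Then v_1 = N · v_2 = (1, 0, -1, 0)ᵀ.

Sanity check: (A − (1)·I) v_1 = (0, 0, 0, 0)ᵀ = 0. ✓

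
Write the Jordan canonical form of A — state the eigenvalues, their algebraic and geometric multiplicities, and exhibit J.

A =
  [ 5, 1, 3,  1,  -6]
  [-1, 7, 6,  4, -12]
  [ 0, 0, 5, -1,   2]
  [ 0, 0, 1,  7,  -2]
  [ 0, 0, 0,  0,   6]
J_3(6) ⊕ J_1(6) ⊕ J_1(6)

The characteristic polynomial is
  det(x·I − A) = x^5 - 30*x^4 + 360*x^3 - 2160*x^2 + 6480*x - 7776 = (x - 6)^5

Eigenvalues and multiplicities (the geometric multiplicity of λ is n − rank(A − λI), which equals the number of Jordan blocks for λ):
  λ = 6: algebraic multiplicity = 5, geometric multiplicity = 3

Determining the block sizes for each eigenvalue:
  λ = 6: with am = 5 and gm = 3, the partition is not yet determined (e.g. several partitions of 5 into 3 parts exist). Let N = A − (6)·I. Computing rank(N^1) = 2, rank(N^2) = 1, rank(N^3) = 0; the number of blocks of size ≥ j is rank(N^{j−1}) − rank(N^j), giving [3, 1, 1]. So we have 1 block(s) of size 3, 2 block(s) of size 1 → block sizes [3, 1, 1]

Assembling the blocks gives a Jordan form
J =
  [6, 1, 0, 0, 0]
  [0, 6, 1, 0, 0]
  [0, 0, 6, 0, 0]
  [0, 0, 0, 6, 0]
  [0, 0, 0, 0, 6]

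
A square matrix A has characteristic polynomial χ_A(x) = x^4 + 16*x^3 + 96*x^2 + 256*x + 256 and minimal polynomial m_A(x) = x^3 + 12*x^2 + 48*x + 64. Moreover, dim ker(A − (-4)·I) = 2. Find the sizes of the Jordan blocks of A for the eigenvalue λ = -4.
Block sizes for λ = -4: [3, 1]

Step 1 — from the characteristic polynomial, algebraic multiplicity of λ = -4 is 4. From dim ker(A − (-4)·I) = 2, there are exactly 2 Jordan blocks for λ = -4.
Step 2 — from the minimal polynomial, the factor (x + 4)^3 tells us the largest block for λ = -4 has size 3.
Step 3 — with total size 4, 2 blocks, and largest block 3, the block sizes (in nonincreasing order) are [3, 1].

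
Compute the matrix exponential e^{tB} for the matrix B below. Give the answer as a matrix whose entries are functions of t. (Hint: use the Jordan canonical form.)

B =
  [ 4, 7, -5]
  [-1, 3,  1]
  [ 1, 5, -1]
e^{tB} =
  [-4*t^2*exp(2*t) + 2*t*exp(2*t) + exp(2*t), -2*t^2*exp(2*t) + 7*t*exp(2*t), 6*t^2*exp(2*t) - 5*t*exp(2*t)]
  [-t^2*exp(2*t) - t*exp(2*t), -t^2*exp(2*t)/2 + t*exp(2*t) + exp(2*t), 3*t^2*exp(2*t)/2 + t*exp(2*t)]
  [-3*t^2*exp(2*t) + t*exp(2*t), -3*t^2*exp(2*t)/2 + 5*t*exp(2*t), 9*t^2*exp(2*t)/2 - 3*t*exp(2*t) + exp(2*t)]

Strategy: write B = P · J · P⁻¹ where J is a Jordan canonical form, so e^{tB} = P · e^{tJ} · P⁻¹, and e^{tJ} can be computed block-by-block.

B has Jordan form
J =
  [2, 1, 0]
  [0, 2, 1]
  [0, 0, 2]
(up to reordering of blocks).

Per-block formulas:
  For a 3×3 Jordan block J_3(2): exp(t · J_3(2)) = e^(2t)·(I + t·N + (t^2/2)·N^2), where N is the 3×3 nilpotent shift.

After assembling e^{tJ} and conjugating by P, we get:

e^{tB} =
  [-4*t^2*exp(2*t) + 2*t*exp(2*t) + exp(2*t), -2*t^2*exp(2*t) + 7*t*exp(2*t), 6*t^2*exp(2*t) - 5*t*exp(2*t)]
  [-t^2*exp(2*t) - t*exp(2*t), -t^2*exp(2*t)/2 + t*exp(2*t) + exp(2*t), 3*t^2*exp(2*t)/2 + t*exp(2*t)]
  [-3*t^2*exp(2*t) + t*exp(2*t), -3*t^2*exp(2*t)/2 + 5*t*exp(2*t), 9*t^2*exp(2*t)/2 - 3*t*exp(2*t) + exp(2*t)]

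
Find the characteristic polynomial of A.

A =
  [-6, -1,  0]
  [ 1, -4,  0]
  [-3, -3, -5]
x^3 + 15*x^2 + 75*x + 125

Expanding det(x·I − A) (e.g. by cofactor expansion or by noting that A is similar to its Jordan form J, which has the same characteristic polynomial as A) gives
  χ_A(x) = x^3 + 15*x^2 + 75*x + 125
which factors as (x + 5)^3. The eigenvalues (with algebraic multiplicities) are λ = -5 with multiplicity 3.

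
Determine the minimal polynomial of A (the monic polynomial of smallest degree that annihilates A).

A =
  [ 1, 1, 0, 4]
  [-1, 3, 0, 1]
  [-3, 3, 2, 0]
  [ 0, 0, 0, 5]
x^3 - 9*x^2 + 24*x - 20

The characteristic polynomial is χ_A(x) = (x - 5)*(x - 2)^3, so the eigenvalues are known. The minimal polynomial is
  m_A(x) = Π_λ (x − λ)^{k_λ}
where k_λ is the size of the *largest* Jordan block for λ (equivalently, the smallest k with (A − λI)^k v = 0 for every generalised eigenvector v of λ).

  λ = 2: largest Jordan block has size 2, contributing (x − 2)^2
  λ = 5: largest Jordan block has size 1, contributing (x − 5)

So m_A(x) = (x - 5)*(x - 2)^2 = x^3 - 9*x^2 + 24*x - 20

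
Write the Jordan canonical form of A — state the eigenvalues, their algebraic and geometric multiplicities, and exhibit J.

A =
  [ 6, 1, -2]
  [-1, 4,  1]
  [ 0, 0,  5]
J_3(5)

The characteristic polynomial is
  det(x·I − A) = x^3 - 15*x^2 + 75*x - 125 = (x - 5)^3

Eigenvalues and multiplicities (the geometric multiplicity of λ is n − rank(A − λI), which equals the number of Jordan blocks for λ):
  λ = 5: algebraic multiplicity = 3, geometric multiplicity = 1

Determining the block sizes for each eigenvalue:
  λ = 5: one block (gm = 1), so the single block has size am = 3 → block sizes [3]

Assembling the blocks gives a Jordan form
J =
  [5, 1, 0]
  [0, 5, 1]
  [0, 0, 5]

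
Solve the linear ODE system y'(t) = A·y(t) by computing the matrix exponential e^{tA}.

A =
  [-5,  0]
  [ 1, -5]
e^{tA} =
  [exp(-5*t), 0]
  [t*exp(-5*t), exp(-5*t)]

Strategy: write A = P · J · P⁻¹ where J is a Jordan canonical form, so e^{tA} = P · e^{tJ} · P⁻¹, and e^{tJ} can be computed block-by-block.

A has Jordan form
J =
  [-5,  1]
  [ 0, -5]
(up to reordering of blocks).

Per-block formulas:
  For a 2×2 Jordan block J_2(-5): exp(t · J_2(-5)) = e^(-5t)·(I + t·N), where N is the 2×2 nilpotent shift.

After assembling e^{tJ} and conjugating by P, we get:

e^{tA} =
  [exp(-5*t), 0]
  [t*exp(-5*t), exp(-5*t)]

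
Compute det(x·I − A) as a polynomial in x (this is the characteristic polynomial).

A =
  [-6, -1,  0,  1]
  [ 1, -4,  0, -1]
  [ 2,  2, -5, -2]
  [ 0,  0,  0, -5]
x^4 + 20*x^3 + 150*x^2 + 500*x + 625

Expanding det(x·I − A) (e.g. by cofactor expansion or by noting that A is similar to its Jordan form J, which has the same characteristic polynomial as A) gives
  χ_A(x) = x^4 + 20*x^3 + 150*x^2 + 500*x + 625
which factors as (x + 5)^4. The eigenvalues (with algebraic multiplicities) are λ = -5 with multiplicity 4.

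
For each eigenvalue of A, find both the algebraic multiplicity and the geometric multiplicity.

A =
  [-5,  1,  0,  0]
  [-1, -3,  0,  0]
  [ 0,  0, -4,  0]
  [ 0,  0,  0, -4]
λ = -4: alg = 4, geom = 3

Step 1 — factor the characteristic polynomial to read off the algebraic multiplicities:
  χ_A(x) = (x + 4)^4

Step 2 — compute geometric multiplicities via the rank-nullity identity g(λ) = n − rank(A − λI):
  rank(A − (-4)·I) = 1, so dim ker(A − (-4)·I) = n − 1 = 3

Summary:
  λ = -4: algebraic multiplicity = 4, geometric multiplicity = 3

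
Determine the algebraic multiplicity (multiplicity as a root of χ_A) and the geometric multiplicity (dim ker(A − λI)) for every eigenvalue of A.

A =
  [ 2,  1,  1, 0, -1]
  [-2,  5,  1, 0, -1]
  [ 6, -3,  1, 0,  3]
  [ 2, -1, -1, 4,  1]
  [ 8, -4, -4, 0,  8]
λ = 4: alg = 5, geom = 4

Step 1 — factor the characteristic polynomial to read off the algebraic multiplicities:
  χ_A(x) = (x - 4)^5

Step 2 — compute geometric multiplicities via the rank-nullity identity g(λ) = n − rank(A − λI):
  rank(A − (4)·I) = 1, so dim ker(A − (4)·I) = n − 1 = 4

Summary:
  λ = 4: algebraic multiplicity = 5, geometric multiplicity = 4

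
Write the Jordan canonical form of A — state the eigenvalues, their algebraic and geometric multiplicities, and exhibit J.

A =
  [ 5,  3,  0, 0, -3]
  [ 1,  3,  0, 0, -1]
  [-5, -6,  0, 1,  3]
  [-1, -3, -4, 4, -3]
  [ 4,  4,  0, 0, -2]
J_2(2) ⊕ J_2(2) ⊕ J_1(2)

The characteristic polynomial is
  det(x·I − A) = x^5 - 10*x^4 + 40*x^3 - 80*x^2 + 80*x - 32 = (x - 2)^5

Eigenvalues and multiplicities (the geometric multiplicity of λ is n − rank(A − λI), which equals the number of Jordan blocks for λ):
  λ = 2: algebraic multiplicity = 5, geometric multiplicity = 3

Determining the block sizes for each eigenvalue:
  λ = 2: with am = 5 and gm = 3, the partition is not yet determined (e.g. several partitions of 5 into 3 parts exist). Let N = A − (2)·I. Computing rank(N^1) = 2, rank(N^2) = 0; the number of blocks of size ≥ j is rank(N^{j−1}) − rank(N^j), giving [3, 2]. So we have 2 block(s) of size 2, 1 block(s) of size 1 → block sizes [2, 2, 1]

Assembling the blocks gives a Jordan form
J =
  [2, 1, 0, 0, 0]
  [0, 2, 0, 0, 0]
  [0, 0, 2, 1, 0]
  [0, 0, 0, 2, 0]
  [0, 0, 0, 0, 2]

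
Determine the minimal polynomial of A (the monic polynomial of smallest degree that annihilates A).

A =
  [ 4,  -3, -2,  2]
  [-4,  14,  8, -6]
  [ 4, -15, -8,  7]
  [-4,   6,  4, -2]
x^2 - 4*x + 4

The characteristic polynomial is χ_A(x) = (x - 2)^4, so the eigenvalues are known. The minimal polynomial is
  m_A(x) = Π_λ (x − λ)^{k_λ}
where k_λ is the size of the *largest* Jordan block for λ (equivalently, the smallest k with (A − λI)^k v = 0 for every generalised eigenvector v of λ).

  λ = 2: largest Jordan block has size 2, contributing (x − 2)^2

So m_A(x) = (x - 2)^2 = x^2 - 4*x + 4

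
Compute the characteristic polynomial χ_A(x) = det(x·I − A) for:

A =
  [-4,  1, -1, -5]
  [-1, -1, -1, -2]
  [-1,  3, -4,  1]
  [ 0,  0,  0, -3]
x^4 + 12*x^3 + 54*x^2 + 108*x + 81

Expanding det(x·I − A) (e.g. by cofactor expansion or by noting that A is similar to its Jordan form J, which has the same characteristic polynomial as A) gives
  χ_A(x) = x^4 + 12*x^3 + 54*x^2 + 108*x + 81
which factors as (x + 3)^4. The eigenvalues (with algebraic multiplicities) are λ = -3 with multiplicity 4.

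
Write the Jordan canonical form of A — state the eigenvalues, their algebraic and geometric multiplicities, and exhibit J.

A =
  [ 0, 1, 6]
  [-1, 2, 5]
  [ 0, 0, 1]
J_3(1)

The characteristic polynomial is
  det(x·I − A) = x^3 - 3*x^2 + 3*x - 1 = (x - 1)^3

Eigenvalues and multiplicities (the geometric multiplicity of λ is n − rank(A − λI), which equals the number of Jordan blocks for λ):
  λ = 1: algebraic multiplicity = 3, geometric multiplicity = 1

Determining the block sizes for each eigenvalue:
  λ = 1: one block (gm = 1), so the single block has size am = 3 → block sizes [3]

Assembling the blocks gives a Jordan form
J =
  [1, 1, 0]
  [0, 1, 1]
  [0, 0, 1]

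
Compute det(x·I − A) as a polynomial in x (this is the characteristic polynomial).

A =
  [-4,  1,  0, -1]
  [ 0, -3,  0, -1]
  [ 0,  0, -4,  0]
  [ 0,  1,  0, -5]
x^4 + 16*x^3 + 96*x^2 + 256*x + 256

Expanding det(x·I − A) (e.g. by cofactor expansion or by noting that A is similar to its Jordan form J, which has the same characteristic polynomial as A) gives
  χ_A(x) = x^4 + 16*x^3 + 96*x^2 + 256*x + 256
which factors as (x + 4)^4. The eigenvalues (with algebraic multiplicities) are λ = -4 with multiplicity 4.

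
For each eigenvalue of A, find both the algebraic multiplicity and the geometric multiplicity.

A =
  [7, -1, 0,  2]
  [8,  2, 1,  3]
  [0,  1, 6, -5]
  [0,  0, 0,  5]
λ = 5: alg = 4, geom = 2

Step 1 — factor the characteristic polynomial to read off the algebraic multiplicities:
  χ_A(x) = (x - 5)^4

Step 2 — compute geometric multiplicities via the rank-nullity identity g(λ) = n − rank(A − λI):
  rank(A − (5)·I) = 2, so dim ker(A − (5)·I) = n − 2 = 2

Summary:
  λ = 5: algebraic multiplicity = 4, geometric multiplicity = 2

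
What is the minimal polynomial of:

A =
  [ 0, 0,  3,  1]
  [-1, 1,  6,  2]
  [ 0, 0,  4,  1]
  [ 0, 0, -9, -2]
x^3 - 2*x^2 + x

The characteristic polynomial is χ_A(x) = x*(x - 1)^3, so the eigenvalues are known. The minimal polynomial is
  m_A(x) = Π_λ (x − λ)^{k_λ}
where k_λ is the size of the *largest* Jordan block for λ (equivalently, the smallest k with (A − λI)^k v = 0 for every generalised eigenvector v of λ).

  λ = 0: largest Jordan block has size 1, contributing (x − 0)
  λ = 1: largest Jordan block has size 2, contributing (x − 1)^2

So m_A(x) = x*(x - 1)^2 = x^3 - 2*x^2 + x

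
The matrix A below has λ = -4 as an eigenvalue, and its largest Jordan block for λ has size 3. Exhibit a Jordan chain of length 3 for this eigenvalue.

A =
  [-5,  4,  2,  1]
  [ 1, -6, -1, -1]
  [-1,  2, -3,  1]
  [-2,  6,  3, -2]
A Jordan chain for λ = -4 of length 3:
v_1 = (1, 0, 0, 1)ᵀ
v_2 = (-1, 1, -1, -2)ᵀ
v_3 = (1, 0, 0, 0)ᵀ

Let N = A − (-4)·I. We want v_3 with N^3 v_3 = 0 but N^2 v_3 ≠ 0; then v_{j-1} := N · v_j for j = 3, …, 2.

Pick v_3 = (1, 0, 0, 0)ᵀ.
Then v_2 = N · v_3 = (-1, 1, -1, -2)ᵀ.
Then v_1 = N · v_2 = (1, 0, 0, 1)ᵀ.

Sanity check: (A − (-4)·I) v_1 = (0, 0, 0, 0)ᵀ = 0. ✓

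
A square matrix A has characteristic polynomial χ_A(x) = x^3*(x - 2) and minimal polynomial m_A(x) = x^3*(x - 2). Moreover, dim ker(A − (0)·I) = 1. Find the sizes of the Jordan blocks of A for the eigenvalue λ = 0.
Block sizes for λ = 0: [3]

Step 1 — from the characteristic polynomial, algebraic multiplicity of λ = 0 is 3. From dim ker(A − (0)·I) = 1, there are exactly 1 Jordan blocks for λ = 0.
Step 2 — from the minimal polynomial, the factor (x − 0)^3 tells us the largest block for λ = 0 has size 3.
Step 3 — with total size 3, 1 blocks, and largest block 3, the block sizes (in nonincreasing order) are [3].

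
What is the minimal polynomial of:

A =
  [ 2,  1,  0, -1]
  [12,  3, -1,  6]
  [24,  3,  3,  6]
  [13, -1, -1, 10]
x^4 - 18*x^3 + 117*x^2 - 324*x + 324

The characteristic polynomial is χ_A(x) = (x - 6)^2*(x - 3)^2, so the eigenvalues are known. The minimal polynomial is
  m_A(x) = Π_λ (x − λ)^{k_λ}
where k_λ is the size of the *largest* Jordan block for λ (equivalently, the smallest k with (A − λI)^k v = 0 for every generalised eigenvector v of λ).

  λ = 3: largest Jordan block has size 2, contributing (x − 3)^2
  λ = 6: largest Jordan block has size 2, contributing (x − 6)^2

So m_A(x) = (x - 6)^2*(x - 3)^2 = x^4 - 18*x^3 + 117*x^2 - 324*x + 324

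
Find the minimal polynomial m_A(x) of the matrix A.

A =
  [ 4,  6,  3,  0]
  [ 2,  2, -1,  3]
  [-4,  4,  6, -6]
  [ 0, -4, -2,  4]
x^2 - 8*x + 16

The characteristic polynomial is χ_A(x) = (x - 4)^4, so the eigenvalues are known. The minimal polynomial is
  m_A(x) = Π_λ (x − λ)^{k_λ}
where k_λ is the size of the *largest* Jordan block for λ (equivalently, the smallest k with (A − λI)^k v = 0 for every generalised eigenvector v of λ).

  λ = 4: largest Jordan block has size 2, contributing (x − 4)^2

So m_A(x) = (x - 4)^2 = x^2 - 8*x + 16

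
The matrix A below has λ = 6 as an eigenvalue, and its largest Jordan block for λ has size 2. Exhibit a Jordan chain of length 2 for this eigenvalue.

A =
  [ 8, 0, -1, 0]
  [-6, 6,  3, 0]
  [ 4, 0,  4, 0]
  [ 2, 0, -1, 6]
A Jordan chain for λ = 6 of length 2:
v_1 = (2, -6, 4, 2)ᵀ
v_2 = (1, 0, 0, 0)ᵀ

Let N = A − (6)·I. We want v_2 with N^2 v_2 = 0 but N^1 v_2 ≠ 0; then v_{j-1} := N · v_j for j = 2, …, 2.

Pick v_2 = (1, 0, 0, 0)ᵀ.
Then v_1 = N · v_2 = (2, -6, 4, 2)ᵀ.

Sanity check: (A − (6)·I) v_1 = (0, 0, 0, 0)ᵀ = 0. ✓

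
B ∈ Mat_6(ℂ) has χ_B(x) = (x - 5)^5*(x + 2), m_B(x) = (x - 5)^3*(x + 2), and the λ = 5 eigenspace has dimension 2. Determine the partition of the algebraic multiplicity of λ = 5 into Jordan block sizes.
Block sizes for λ = 5: [3, 2]

Step 1 — from the characteristic polynomial, algebraic multiplicity of λ = 5 is 5. From dim ker(B − (5)·I) = 2, there are exactly 2 Jordan blocks for λ = 5.
Step 2 — from the minimal polynomial, the factor (x − 5)^3 tells us the largest block for λ = 5 has size 3.
Step 3 — with total size 5, 2 blocks, and largest block 3, the block sizes (in nonincreasing order) are [3, 2].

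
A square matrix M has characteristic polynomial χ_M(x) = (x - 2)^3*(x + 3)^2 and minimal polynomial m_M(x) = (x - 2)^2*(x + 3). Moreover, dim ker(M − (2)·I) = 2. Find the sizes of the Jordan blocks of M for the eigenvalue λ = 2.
Block sizes for λ = 2: [2, 1]

Step 1 — from the characteristic polynomial, algebraic multiplicity of λ = 2 is 3. From dim ker(M − (2)·I) = 2, there are exactly 2 Jordan blocks for λ = 2.
Step 2 — from the minimal polynomial, the factor (x − 2)^2 tells us the largest block for λ = 2 has size 2.
Step 3 — with total size 3, 2 blocks, and largest block 2, the block sizes (in nonincreasing order) are [2, 1].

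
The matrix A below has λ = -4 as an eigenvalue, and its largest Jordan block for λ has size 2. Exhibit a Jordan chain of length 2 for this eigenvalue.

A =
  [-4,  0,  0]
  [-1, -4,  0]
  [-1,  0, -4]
A Jordan chain for λ = -4 of length 2:
v_1 = (0, -1, -1)ᵀ
v_2 = (1, 0, 0)ᵀ

Let N = A − (-4)·I. We want v_2 with N^2 v_2 = 0 but N^1 v_2 ≠ 0; then v_{j-1} := N · v_j for j = 2, …, 2.

Pick v_2 = (1, 0, 0)ᵀ.
Then v_1 = N · v_2 = (0, -1, -1)ᵀ.

Sanity check: (A − (-4)·I) v_1 = (0, 0, 0)ᵀ = 0. ✓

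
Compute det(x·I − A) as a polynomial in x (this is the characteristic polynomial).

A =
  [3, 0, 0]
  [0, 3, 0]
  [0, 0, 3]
x^3 - 9*x^2 + 27*x - 27

Expanding det(x·I − A) (e.g. by cofactor expansion or by noting that A is similar to its Jordan form J, which has the same characteristic polynomial as A) gives
  χ_A(x) = x^3 - 9*x^2 + 27*x - 27
which factors as (x - 3)^3. The eigenvalues (with algebraic multiplicities) are λ = 3 with multiplicity 3.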